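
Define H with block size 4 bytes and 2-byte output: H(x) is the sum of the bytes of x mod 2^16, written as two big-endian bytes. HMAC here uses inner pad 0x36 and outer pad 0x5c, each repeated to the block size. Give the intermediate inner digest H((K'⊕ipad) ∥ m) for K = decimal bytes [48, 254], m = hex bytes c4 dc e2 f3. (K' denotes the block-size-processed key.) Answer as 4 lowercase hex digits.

Key decimal bytes [48, 254] = 30 fe is 2 bytes ≤ B = 4; zero-pad to 4 bytes: K' = 30 fe 00 00.
K' ⊕ ipad = 06 c8 36 36.
Inner input = 06 c8 36 36 ∥ c4 dc e2 f3.
Inner hash: sum = 6+200+54+54+196+220+226+243 = 1199 → 04 af.

04af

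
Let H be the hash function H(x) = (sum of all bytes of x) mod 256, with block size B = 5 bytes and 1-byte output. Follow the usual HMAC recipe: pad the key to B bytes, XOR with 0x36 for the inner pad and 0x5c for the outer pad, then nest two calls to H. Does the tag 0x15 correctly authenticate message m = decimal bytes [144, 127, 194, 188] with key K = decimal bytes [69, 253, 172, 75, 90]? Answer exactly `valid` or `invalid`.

Key decimal bytes [69, 253, 172, 75, 90] = 45 fd ac 4b 5a is exactly B = 5 bytes: K' = 45 fd ac 4b 5a.
K' ⊕ ipad = 73 cb 9a 7d 6c; K' ⊕ opad = 19 a1 f0 17 06.
Inner hash: sum = 115+203+154+125+108+144+127+194+188 = 1358; mod 256 = 78 → 4e.
Outer hash (recomputed tag): sum = 25+161+240+23+6+78 = 533; mod 256 = 21 → 15.
Recomputed tag = 15; claimed = 15 → match.

valid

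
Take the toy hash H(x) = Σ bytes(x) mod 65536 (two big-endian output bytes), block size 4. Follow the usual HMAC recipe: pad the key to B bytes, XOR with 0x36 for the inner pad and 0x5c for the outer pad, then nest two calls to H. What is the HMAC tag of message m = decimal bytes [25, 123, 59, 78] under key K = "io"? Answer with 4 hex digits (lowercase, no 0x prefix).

Key "io" = 69 6f is 2 bytes ≤ B = 4; zero-pad to 4 bytes: K' = 69 6f 00 00.
K' ⊕ ipad = 5f 59 36 36.  K' ⊕ opad = 35 33 5c 5c.
Inner input = (K'⊕ipad) ∥ m = 5f 59 36 36 ∥ 19 7b 3b 4e.
Inner hash: sum = 95+89+54+54+25+123+59+78 = 577 → 02 41.
Outer input = (K'⊕opad) ∥ inner = 35 33 5c 5c ∥ 02 41.
Outer hash (tag): sum = 53+51+92+92+2+65 = 355 → 01 63.

0163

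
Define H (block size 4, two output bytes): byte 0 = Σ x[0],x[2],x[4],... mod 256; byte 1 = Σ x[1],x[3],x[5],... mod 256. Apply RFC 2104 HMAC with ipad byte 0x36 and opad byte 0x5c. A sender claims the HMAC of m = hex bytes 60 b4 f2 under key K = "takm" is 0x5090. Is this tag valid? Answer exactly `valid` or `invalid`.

Key "takm" = 74 61 6b 6d is exactly B = 4 bytes: K' = 74 61 6b 6d.
K' ⊕ ipad = 42 57 5d 5b; K' ⊕ opad = 28 3d 37 31.
Inner hash: even-index sum = 497 mod 256 = 241; odd-index sum = 358 mod 256 = 102 → f1 66.
Outer hash (recomputed tag): even-index sum = 336 mod 256 = 80; odd-index sum = 212 mod 256 = 212 → 50 d4.
Recomputed tag = 50d4; claimed = 5090 → mismatch.

invalid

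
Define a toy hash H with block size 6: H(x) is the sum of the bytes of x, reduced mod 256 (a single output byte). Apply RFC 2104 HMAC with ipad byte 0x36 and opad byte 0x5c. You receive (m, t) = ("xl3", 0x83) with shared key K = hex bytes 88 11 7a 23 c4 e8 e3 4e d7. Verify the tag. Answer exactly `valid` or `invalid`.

valid

Key hex bytes 88 11 7a 23 c4 e8 e3 4e d7 is 9 bytes > B = 6, so hash it first: H(key) = ea, then zero-pad to 6 bytes: K' = ea 00 00 00 00 00.
K' ⊕ ipad = dc 36 36 36 36 36; K' ⊕ opad = b6 5c 5c 5c 5c 5c.
Inner hash: sum = 220+54+54+54+54+54+120+108+51 = 769; mod 256 = 1 → 01.
Outer hash (recomputed tag): sum = 182+92+92+92+92+92+1 = 643; mod 256 = 131 → 83.
Recomputed tag = 83; claimed = 83 → match.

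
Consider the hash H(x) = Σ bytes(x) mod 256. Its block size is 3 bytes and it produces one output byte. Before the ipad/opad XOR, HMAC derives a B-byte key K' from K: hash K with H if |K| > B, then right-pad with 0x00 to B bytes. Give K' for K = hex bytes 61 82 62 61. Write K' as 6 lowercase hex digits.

|K| = 4 > B = 3, so first hash the key.
H(K): sum = 97+130+98+97 = 422; mod 256 = 166 → a6.
Zero-pad H(K) = a6 to 3 bytes: K' = a6 00 00.

a60000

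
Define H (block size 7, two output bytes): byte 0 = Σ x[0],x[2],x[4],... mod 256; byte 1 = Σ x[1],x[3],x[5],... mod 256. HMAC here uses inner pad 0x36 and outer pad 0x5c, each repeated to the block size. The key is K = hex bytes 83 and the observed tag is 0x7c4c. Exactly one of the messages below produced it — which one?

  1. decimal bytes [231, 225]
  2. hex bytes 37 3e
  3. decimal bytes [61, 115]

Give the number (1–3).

Key hex bytes 83 is 1 byte ≤ B = 7; zero-pad to 7 bytes: K' = 83 00 00 00 00 00 00.
K' ⊕ ipad = b5 36 36 36 36 36 36; K' ⊕ opad = df 5c 5c 5c 5c 5c 5c.
m1: inner = H(b5 36 36 36 36 36 36 e7 e1) = 38 89; tag = H(df 5c 5c 5c 5c 5c 5c 38 89) = 7c4c ← matches
m2: inner = H(b5 36 36 36 36 36 36 37 3e) = 95 d9; tag = H(df 5c 5c 5c 5c 5c 5c 95 d9) = cca9
m3: inner = H(b5 36 36 36 36 36 36 3d 73) = ca df; tag = H(df 5c 5c 5c 5c 5c 5c ca df) = d2de

1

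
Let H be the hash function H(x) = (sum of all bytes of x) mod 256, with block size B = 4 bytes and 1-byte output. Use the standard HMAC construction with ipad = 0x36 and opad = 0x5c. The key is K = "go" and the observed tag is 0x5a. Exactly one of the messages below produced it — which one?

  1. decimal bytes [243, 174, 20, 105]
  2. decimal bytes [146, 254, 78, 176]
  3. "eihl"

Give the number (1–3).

Key "go" = 67 6f is 2 bytes ≤ B = 4; zero-pad to 4 bytes: K' = 67 6f 00 00.
K' ⊕ ipad = 51 59 36 36; K' ⊕ opad = 3b 33 5c 5c.
m1: inner = H(51 59 36 36 f3 ae 14 69) = 34; tag = H(3b 33 5c 5c 34) = 5a ← matches
m2: inner = H(51 59 36 36 92 fe 4e b0) = a4; tag = H(3b 33 5c 5c a4) = ca
m3: inner = H(51 59 36 36 65 69 68 6c) = b8; tag = H(3b 33 5c 5c b8) = de

1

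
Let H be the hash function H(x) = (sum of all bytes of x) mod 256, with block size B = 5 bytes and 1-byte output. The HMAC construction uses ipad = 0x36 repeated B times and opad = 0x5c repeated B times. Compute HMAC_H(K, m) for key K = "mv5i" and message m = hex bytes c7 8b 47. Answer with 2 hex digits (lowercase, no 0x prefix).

21

Key "mv5i" = 6d 76 35 69 is 4 bytes ≤ B = 5; zero-pad to 5 bytes: K' = 6d 76 35 69 00.
K' ⊕ ipad = 5b 40 03 5f 36.  K' ⊕ opad = 31 2a 69 35 5c.
Inner input = (K'⊕ipad) ∥ m = 5b 40 03 5f 36 ∥ c7 8b 47.
Inner hash: sum = 91+64+3+95+54+199+139+71 = 716; mod 256 = 204 → cc.
Outer input = (K'⊕opad) ∥ inner = 31 2a 69 35 5c ∥ cc.
Outer hash (tag): sum = 49+42+105+53+92+204 = 545; mod 256 = 33 → 21.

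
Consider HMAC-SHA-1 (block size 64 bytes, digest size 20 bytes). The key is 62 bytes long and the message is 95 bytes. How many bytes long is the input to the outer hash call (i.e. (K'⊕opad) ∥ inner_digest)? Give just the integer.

84

Key is 62 ≤ 64 bytes, zero-padded: |K'| = 64.
Outer input = (K'⊕opad) ∥ H(inner) → 64 + 20 = 84 bytes.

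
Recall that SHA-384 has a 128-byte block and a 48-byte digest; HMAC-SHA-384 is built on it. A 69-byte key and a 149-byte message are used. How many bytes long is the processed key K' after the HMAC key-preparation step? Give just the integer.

Key is 69 ≤ 128 bytes, zero-padded: |K'| = 128.

128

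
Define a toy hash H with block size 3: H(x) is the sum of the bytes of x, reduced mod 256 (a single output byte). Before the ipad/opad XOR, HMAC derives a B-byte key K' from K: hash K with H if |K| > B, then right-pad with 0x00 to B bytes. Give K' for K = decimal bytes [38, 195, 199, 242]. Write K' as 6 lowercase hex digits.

|K| = 4 > B = 3, so first hash the key.
H(K): sum = 38+195+199+242 = 674; mod 256 = 162 → a2.
Zero-pad H(K) = a2 to 3 bytes: K' = a2 00 00.

a20000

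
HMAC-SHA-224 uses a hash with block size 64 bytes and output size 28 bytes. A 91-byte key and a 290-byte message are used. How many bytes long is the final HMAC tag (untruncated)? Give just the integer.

The tag is one SHA-224 digest: 28 bytes.

28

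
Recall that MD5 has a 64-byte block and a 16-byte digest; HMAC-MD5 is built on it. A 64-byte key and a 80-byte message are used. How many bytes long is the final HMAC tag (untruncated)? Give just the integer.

16

The tag is one MD5 digest: 16 bytes.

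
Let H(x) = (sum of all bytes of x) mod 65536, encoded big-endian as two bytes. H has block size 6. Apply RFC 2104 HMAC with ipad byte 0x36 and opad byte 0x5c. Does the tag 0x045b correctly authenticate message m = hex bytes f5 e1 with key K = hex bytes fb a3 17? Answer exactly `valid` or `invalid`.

Key hex bytes fb a3 17 is 3 bytes ≤ B = 6; zero-pad to 6 bytes: K' = fb a3 17 00 00 00.
K' ⊕ ipad = cd 95 21 36 36 36; K' ⊕ opad = a7 ff 4b 5c 5c 5c.
Inner hash: sum = 205+149+33+54+54+54+245+225 = 1019 → 03 fb.
Outer hash (recomputed tag): sum = 167+255+75+92+92+92+3+251 = 1027 → 04 03.
Recomputed tag = 0403; claimed = 045b → mismatch.

invalid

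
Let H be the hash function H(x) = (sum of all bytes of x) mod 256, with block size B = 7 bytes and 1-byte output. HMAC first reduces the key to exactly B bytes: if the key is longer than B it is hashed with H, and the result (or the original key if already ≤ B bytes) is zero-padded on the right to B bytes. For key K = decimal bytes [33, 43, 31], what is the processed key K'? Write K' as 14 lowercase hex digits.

Key decimal bytes [33, 43, 31] = 21 2b 1f is 3 bytes ≤ B = 7; zero-pad to 7 bytes: K' = 21 2b 1f 00 00 00 00.

212b1f00000000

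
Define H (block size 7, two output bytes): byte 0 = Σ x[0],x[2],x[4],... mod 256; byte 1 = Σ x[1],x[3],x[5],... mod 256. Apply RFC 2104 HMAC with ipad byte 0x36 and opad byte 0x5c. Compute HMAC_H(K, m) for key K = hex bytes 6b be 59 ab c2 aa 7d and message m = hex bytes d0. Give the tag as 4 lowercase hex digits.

Key hex bytes 6b be 59 ab c2 aa 7d is exactly B = 7 bytes: K' = 6b be 59 ab c2 aa 7d.
K' ⊕ ipad = 5d 88 6f 9d f4 9c 4b.  K' ⊕ opad = 37 e2 05 f7 9e f6 21.
Inner input = (K'⊕ipad) ∥ m = 5d 88 6f 9d f4 9c 4b ∥ d0.
Inner hash: even-index sum = 523 mod 256 = 11; odd-index sum = 657 mod 256 = 145 → 0b 91.
Outer input = (K'⊕opad) ∥ inner = 37 e2 05 f7 9e f6 21 ∥ 0b 91.
Outer hash (tag): even-index sum = 396 mod 256 = 140; odd-index sum = 730 mod 256 = 218 → 8c da.

8cda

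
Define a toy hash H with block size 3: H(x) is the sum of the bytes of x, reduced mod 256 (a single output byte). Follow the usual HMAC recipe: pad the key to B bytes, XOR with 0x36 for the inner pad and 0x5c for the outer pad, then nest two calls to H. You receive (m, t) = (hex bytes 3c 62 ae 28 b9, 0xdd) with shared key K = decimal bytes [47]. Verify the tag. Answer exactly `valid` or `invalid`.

Key decimal bytes [47] = 2f is 1 byte ≤ B = 3; zero-pad to 3 bytes: K' = 2f 00 00.
K' ⊕ ipad = 19 36 36; K' ⊕ opad = 73 5c 5c.
Inner hash: sum = 25+54+54+60+98+174+40+185 = 690; mod 256 = 178 → b2.
Outer hash (recomputed tag): sum = 115+92+92+178 = 477; mod 256 = 221 → dd.
Recomputed tag = dd; claimed = dd → match.

valid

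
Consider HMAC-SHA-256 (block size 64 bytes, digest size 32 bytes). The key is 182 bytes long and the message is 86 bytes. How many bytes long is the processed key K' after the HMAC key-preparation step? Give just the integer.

64

Key is 182 > 64 bytes, so it is hashed to 32 bytes then zero-padded to 64: |K'| = 64.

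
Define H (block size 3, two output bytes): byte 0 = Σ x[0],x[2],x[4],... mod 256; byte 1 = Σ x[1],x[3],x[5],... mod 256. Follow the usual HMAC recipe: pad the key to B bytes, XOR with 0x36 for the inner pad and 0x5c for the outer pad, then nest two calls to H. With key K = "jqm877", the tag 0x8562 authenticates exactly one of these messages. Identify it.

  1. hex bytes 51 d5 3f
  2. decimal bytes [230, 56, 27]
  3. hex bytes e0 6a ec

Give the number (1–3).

2

Key "jqm877" = 6a 71 6d 38 37 37 is 6 bytes > B = 3, so hash it first: H(key) = 0e e0, then zero-pad to 3 bytes: K' = 0e e0 00.
K' ⊕ ipad = 38 d6 36; K' ⊕ opad = 52 bc 5c.
m1: inner = H(38 d6 36 51 d5 3f) = 43 66; tag = H(52 bc 5c 43 66) = 14ff
m2: inner = H(38 d6 36 e6 38 1b) = a6 d7; tag = H(52 bc 5c a6 d7) = 8562 ← matches
m3: inner = H(38 d6 36 e0 6a ec) = d8 a2; tag = H(52 bc 5c d8 a2) = 5094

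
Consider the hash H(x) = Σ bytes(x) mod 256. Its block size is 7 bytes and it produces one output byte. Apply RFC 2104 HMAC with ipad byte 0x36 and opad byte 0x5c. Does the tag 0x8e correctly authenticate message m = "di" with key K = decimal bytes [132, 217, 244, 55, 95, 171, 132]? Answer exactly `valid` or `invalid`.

Key decimal bytes [132, 217, 244, 55, 95, 171, 132] = 84 d9 f4 37 5f ab 84 is exactly B = 7 bytes: K' = 84 d9 f4 37 5f ab 84.
K' ⊕ ipad = b2 ef c2 01 69 9d b2; K' ⊕ opad = d8 85 a8 6b 03 f7 d8.
Inner hash: sum = 178+239+194+1+105+157+178+100+105 = 1257; mod 256 = 233 → e9.
Outer hash (recomputed tag): sum = 216+133+168+107+3+247+216+233 = 1323; mod 256 = 43 → 2b.
Recomputed tag = 2b; claimed = 8e → mismatch.

invalid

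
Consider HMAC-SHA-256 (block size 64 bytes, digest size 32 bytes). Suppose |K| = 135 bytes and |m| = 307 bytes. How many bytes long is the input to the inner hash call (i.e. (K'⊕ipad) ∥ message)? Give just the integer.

Key is 135 > 64 bytes, so it is hashed to 32 bytes then zero-padded to 64: |K'| = 64.
Inner input = (K'⊕ipad) ∥ m → 64 + 307 = 371 bytes.

371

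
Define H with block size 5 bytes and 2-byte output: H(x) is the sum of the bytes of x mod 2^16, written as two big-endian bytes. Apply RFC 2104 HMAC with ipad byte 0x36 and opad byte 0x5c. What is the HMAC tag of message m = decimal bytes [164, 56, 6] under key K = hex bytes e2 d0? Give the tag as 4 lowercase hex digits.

Key hex bytes e2 d0 is 2 bytes ≤ B = 5; zero-pad to 5 bytes: K' = e2 d0 00 00 00.
K' ⊕ ipad = d4 e6 36 36 36.  K' ⊕ opad = be 8c 5c 5c 5c.
Inner input = (K'⊕ipad) ∥ m = d4 e6 36 36 36 ∥ a4 38 06.
Inner hash: sum = 212+230+54+54+54+164+56+6 = 830 → 03 3e.
Outer input = (K'⊕opad) ∥ inner = be 8c 5c 5c 5c ∥ 03 3e.
Outer hash (tag): sum = 190+140+92+92+92+3+62 = 671 → 02 9f.

029f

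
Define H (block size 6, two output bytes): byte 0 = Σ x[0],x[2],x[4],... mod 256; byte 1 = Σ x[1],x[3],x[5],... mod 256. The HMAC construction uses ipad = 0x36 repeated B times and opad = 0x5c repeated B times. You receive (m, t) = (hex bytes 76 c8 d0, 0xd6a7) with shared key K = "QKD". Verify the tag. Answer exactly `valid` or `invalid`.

invalid

Key "QKD" = 51 4b 44 is 3 bytes ≤ B = 6; zero-pad to 6 bytes: K' = 51 4b 44 00 00 00.
K' ⊕ ipad = 67 7d 72 36 36 36; K' ⊕ opad = 0d 17 18 5c 5c 5c.
Inner hash: even-index sum = 597 mod 256 = 85; odd-index sum = 433 mod 256 = 177 → 55 b1.
Outer hash (recomputed tag): even-index sum = 214 mod 256 = 214; odd-index sum = 384 mod 256 = 128 → d6 80.
Recomputed tag = d680; claimed = d6a7 → mismatch.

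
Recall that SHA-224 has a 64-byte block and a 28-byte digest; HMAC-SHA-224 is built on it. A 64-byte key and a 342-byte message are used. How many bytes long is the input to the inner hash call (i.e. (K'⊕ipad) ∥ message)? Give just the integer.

406

Key is 64 ≤ 64 bytes, zero-padded: |K'| = 64.
Inner input = (K'⊕ipad) ∥ m → 64 + 342 = 406 bytes.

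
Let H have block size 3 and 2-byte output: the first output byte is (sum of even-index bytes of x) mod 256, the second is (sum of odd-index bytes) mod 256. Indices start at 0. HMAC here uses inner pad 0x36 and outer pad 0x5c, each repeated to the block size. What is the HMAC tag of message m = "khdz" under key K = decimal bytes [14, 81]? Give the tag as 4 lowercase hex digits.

e45d

Key decimal bytes [14, 81] = 0e 51 is 2 bytes ≤ B = 3; zero-pad to 3 bytes: K' = 0e 51 00.
K' ⊕ ipad = 38 67 36.  K' ⊕ opad = 52 0d 5c.
Inner input = (K'⊕ipad) ∥ m = 38 67 36 ∥ 6b 68 64 7a.
Inner hash: even-index sum = 336 mod 256 = 80; odd-index sum = 310 mod 256 = 54 → 50 36.
Outer input = (K'⊕opad) ∥ inner = 52 0d 5c ∥ 50 36.
Outer hash (tag): even-index sum = 228 mod 256 = 228; odd-index sum = 93 mod 256 = 93 → e4 5d.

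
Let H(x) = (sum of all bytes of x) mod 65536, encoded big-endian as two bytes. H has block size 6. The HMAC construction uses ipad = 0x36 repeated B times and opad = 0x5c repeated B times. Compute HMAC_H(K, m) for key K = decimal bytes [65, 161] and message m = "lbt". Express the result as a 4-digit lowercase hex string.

Key decimal bytes [65, 161] = 41 a1 is 2 bytes ≤ B = 6; zero-pad to 6 bytes: K' = 41 a1 00 00 00 00.
K' ⊕ ipad = 77 97 36 36 36 36.  K' ⊕ opad = 1d fd 5c 5c 5c 5c.
Inner input = (K'⊕ipad) ∥ m = 77 97 36 36 36 36 ∥ 6c 62 74.
Inner hash: sum = 119+151+54+54+54+54+108+98+116 = 808 → 03 28.
Outer input = (K'⊕opad) ∥ inner = 1d fd 5c 5c 5c 5c ∥ 03 28.
Outer hash (tag): sum = 29+253+92+92+92+92+3+40 = 693 → 02 b5.

02b5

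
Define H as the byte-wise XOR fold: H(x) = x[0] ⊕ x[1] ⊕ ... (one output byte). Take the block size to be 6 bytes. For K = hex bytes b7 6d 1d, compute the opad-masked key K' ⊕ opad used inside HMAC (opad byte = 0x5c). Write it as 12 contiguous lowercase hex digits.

eb31415c5c5c

Key hex bytes b7 6d 1d is 3 bytes ≤ B = 6; zero-pad to 6 bytes: K' = b7 6d 1d 00 00 00.
XOR each byte with 0x5c: b7⊕5c=eb, 6d⊕5c=31, 1d⊕5c=41, 00⊕5c=5c, 00⊕5c=5c, 00⊕5c=5c.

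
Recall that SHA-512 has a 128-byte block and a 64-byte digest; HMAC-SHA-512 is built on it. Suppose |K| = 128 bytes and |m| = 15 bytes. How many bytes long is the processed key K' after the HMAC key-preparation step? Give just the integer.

Key is 128 ≤ 128 bytes, zero-padded: |K'| = 128.

128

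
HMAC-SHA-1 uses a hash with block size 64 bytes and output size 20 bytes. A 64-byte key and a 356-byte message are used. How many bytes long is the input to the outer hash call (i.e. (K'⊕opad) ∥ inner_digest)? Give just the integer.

84

Key is 64 ≤ 64 bytes, zero-padded: |K'| = 64.
Outer input = (K'⊕opad) ∥ H(inner) → 64 + 20 = 84 bytes.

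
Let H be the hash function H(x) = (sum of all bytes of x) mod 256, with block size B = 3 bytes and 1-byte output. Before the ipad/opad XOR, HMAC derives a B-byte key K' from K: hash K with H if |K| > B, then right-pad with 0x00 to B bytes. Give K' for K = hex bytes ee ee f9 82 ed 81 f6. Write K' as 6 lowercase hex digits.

bb0000

|K| = 7 > B = 3, so first hash the key.
H(K): sum = 238+238+249+130+237+129+246 = 1467; mod 256 = 187 → bb.
Zero-pad H(K) = bb to 3 bytes: K' = bb 00 00.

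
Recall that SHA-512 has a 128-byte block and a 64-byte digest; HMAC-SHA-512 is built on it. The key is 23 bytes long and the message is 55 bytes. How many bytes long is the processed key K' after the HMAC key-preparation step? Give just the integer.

Key is 23 ≤ 128 bytes, zero-padded: |K'| = 128.

128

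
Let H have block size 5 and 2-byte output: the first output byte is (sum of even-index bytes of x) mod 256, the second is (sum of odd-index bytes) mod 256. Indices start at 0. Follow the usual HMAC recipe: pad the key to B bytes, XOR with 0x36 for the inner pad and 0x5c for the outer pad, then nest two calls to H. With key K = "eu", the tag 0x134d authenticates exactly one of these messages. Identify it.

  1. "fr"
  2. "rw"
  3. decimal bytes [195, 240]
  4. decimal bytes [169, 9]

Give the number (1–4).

4

Key "eu" = 65 75 is 2 bytes ≤ B = 5; zero-pad to 5 bytes: K' = 65 75 00 00 00.
K' ⊕ ipad = 53 43 36 36 36; K' ⊕ opad = 39 29 5c 5c 5c.
m1: inner = H(53 43 36 36 36 66 72) = 31 df; tag = H(39 29 5c 5c 5c 31 df) = d0b6
m2: inner = H(53 43 36 36 36 72 77) = 36 eb; tag = H(39 29 5c 5c 5c 36 eb) = dcbb
m3: inner = H(53 43 36 36 36 c3 f0) = af 3c; tag = H(39 29 5c 5c 5c af 3c) = 2d34
m4: inner = H(53 43 36 36 36 a9 09) = c8 22; tag = H(39 29 5c 5c 5c c8 22) = 134d ← matches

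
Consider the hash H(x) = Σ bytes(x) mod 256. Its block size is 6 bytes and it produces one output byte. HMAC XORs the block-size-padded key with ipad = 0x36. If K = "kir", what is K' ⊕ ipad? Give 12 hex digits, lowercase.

5d5f44363636

Key "kir" = 6b 69 72 is 3 bytes ≤ B = 6; zero-pad to 6 bytes: K' = 6b 69 72 00 00 00.
XOR each byte with 0x36: 6b⊕36=5d, 69⊕36=5f, 72⊕36=44, 00⊕36=36, 00⊕36=36, 00⊕36=36.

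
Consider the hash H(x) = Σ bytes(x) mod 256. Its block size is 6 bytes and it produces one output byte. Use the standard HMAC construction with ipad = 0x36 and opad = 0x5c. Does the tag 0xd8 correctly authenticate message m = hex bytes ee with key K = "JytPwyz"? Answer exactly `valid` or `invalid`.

Key "JytPwyz" = 4a 79 74 50 77 79 7a is 7 bytes > B = 6, so hash it first: H(key) = f1, then zero-pad to 6 bytes: K' = f1 00 00 00 00 00.
K' ⊕ ipad = c7 36 36 36 36 36; K' ⊕ opad = ad 5c 5c 5c 5c 5c.
Inner hash: sum = 199+54+54+54+54+54+238 = 707; mod 256 = 195 → c3.
Outer hash (recomputed tag): sum = 173+92+92+92+92+92+195 = 828; mod 256 = 60 → 3c.
Recomputed tag = 3c; claimed = d8 → mismatch.

invalid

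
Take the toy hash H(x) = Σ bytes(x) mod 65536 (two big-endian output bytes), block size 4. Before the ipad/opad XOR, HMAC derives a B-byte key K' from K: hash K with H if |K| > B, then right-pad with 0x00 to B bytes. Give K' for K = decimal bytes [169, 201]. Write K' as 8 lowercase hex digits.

Key decimal bytes [169, 201] = a9 c9 is 2 bytes ≤ B = 4; zero-pad to 4 bytes: K' = a9 c9 00 00.

a9c90000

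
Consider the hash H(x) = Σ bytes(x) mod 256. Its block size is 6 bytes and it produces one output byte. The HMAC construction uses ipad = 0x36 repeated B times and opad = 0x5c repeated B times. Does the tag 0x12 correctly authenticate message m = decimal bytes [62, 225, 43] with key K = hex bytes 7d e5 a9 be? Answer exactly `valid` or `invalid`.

Key hex bytes 7d e5 a9 be is 4 bytes ≤ B = 6; zero-pad to 6 bytes: K' = 7d e5 a9 be 00 00.
K' ⊕ ipad = 4b d3 9f 88 36 36; K' ⊕ opad = 21 b9 f5 e2 5c 5c.
Inner hash: sum = 75+211+159+136+54+54+62+225+43 = 1019; mod 256 = 251 → fb.
Outer hash (recomputed tag): sum = 33+185+245+226+92+92+251 = 1124; mod 256 = 100 → 64.
Recomputed tag = 64; claimed = 12 → mismatch.

invalid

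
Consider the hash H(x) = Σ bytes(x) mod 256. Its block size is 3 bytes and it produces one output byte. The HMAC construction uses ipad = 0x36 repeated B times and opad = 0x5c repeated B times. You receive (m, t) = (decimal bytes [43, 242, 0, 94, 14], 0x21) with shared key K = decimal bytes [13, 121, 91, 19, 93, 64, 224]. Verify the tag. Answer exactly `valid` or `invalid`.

valid

Key decimal bytes [13, 121, 91, 19, 93, 64, 224] = 0d 79 5b 13 5d 40 e0 is 7 bytes > B = 3, so hash it first: H(key) = 71, then zero-pad to 3 bytes: K' = 71 00 00.
K' ⊕ ipad = 47 36 36; K' ⊕ opad = 2d 5c 5c.
Inner hash: sum = 71+54+54+43+242+0+94+14 = 572; mod 256 = 60 → 3c.
Outer hash (recomputed tag): sum = 45+92+92+60 = 289; mod 256 = 33 → 21.
Recomputed tag = 21; claimed = 21 → match.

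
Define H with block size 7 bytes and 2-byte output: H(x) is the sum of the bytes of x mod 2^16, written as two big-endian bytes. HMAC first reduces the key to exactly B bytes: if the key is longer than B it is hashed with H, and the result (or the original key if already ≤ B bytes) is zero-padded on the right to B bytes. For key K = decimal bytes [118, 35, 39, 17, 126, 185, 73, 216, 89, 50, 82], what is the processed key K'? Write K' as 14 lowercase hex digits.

|K| = 11 > B = 7, so first hash the key.
H(K): sum = 118+35+39+17+126+185+73+216+89+50+82 = 1030 → 04 06.
Zero-pad H(K) = 04 06 to 7 bytes: K' = 04 06 00 00 00 00 00.

04060000000000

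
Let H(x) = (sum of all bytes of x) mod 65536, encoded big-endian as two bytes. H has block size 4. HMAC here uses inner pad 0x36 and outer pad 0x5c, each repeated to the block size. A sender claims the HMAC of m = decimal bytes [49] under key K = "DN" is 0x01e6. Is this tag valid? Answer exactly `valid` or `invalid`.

Key "DN" = 44 4e is 2 bytes ≤ B = 4; zero-pad to 4 bytes: K' = 44 4e 00 00.
K' ⊕ ipad = 72 78 36 36; K' ⊕ opad = 18 12 5c 5c.
Inner hash: sum = 114+120+54+54+49 = 391 → 01 87.
Outer hash (recomputed tag): sum = 24+18+92+92+1+135 = 362 → 01 6a.
Recomputed tag = 016a; claimed = 01e6 → mismatch.

invalid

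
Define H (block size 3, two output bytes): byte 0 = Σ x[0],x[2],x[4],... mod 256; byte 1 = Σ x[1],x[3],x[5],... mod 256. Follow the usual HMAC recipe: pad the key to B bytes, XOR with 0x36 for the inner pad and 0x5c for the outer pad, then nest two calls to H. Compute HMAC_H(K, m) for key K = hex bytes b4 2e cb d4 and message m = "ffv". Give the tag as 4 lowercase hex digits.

Key hex bytes b4 2e cb d4 is 4 bytes > B = 3, so hash it first: H(key) = 7f 02, then zero-pad to 3 bytes: K' = 7f 02 00.
K' ⊕ ipad = 49 34 36.  K' ⊕ opad = 23 5e 5c.
Inner input = (K'⊕ipad) ∥ m = 49 34 36 ∥ 66 66 76.
Inner hash: even-index sum = 229 mod 256 = 229; odd-index sum = 272 mod 256 = 16 → e5 10.
Outer input = (K'⊕opad) ∥ inner = 23 5e 5c ∥ e5 10.
Outer hash (tag): even-index sum = 143 mod 256 = 143; odd-index sum = 323 mod 256 = 67 → 8f 43.

8f43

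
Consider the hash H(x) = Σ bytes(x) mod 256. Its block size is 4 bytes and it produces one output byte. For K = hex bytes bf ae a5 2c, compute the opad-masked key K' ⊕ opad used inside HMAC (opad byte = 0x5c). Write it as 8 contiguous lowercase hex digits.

e3f2f970

Key hex bytes bf ae a5 2c is exactly B = 4 bytes: K' = bf ae a5 2c.
XOR each byte with 0x5c: bf⊕5c=e3, ae⊕5c=f2, a5⊕5c=f9, 2c⊕5c=70.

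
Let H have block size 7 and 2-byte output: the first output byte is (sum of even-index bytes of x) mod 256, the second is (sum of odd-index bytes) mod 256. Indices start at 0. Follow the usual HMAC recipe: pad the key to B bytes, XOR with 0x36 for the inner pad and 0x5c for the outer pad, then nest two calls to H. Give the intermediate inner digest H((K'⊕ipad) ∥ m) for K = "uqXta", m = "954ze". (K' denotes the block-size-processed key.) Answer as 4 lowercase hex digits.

Key "uqXta" = 75 71 58 74 61 is 5 bytes ≤ B = 7; zero-pad to 7 bytes: K' = 75 71 58 74 61 00 00.
K' ⊕ ipad = 43 47 6e 42 57 36 36.
Inner input = 43 47 6e 42 57 36 36 ∥ 39 35 34 7a 65.
Inner hash: even-index sum = 493 mod 256 = 237; odd-index sum = 401 mod 256 = 145 → ed 91.

ed91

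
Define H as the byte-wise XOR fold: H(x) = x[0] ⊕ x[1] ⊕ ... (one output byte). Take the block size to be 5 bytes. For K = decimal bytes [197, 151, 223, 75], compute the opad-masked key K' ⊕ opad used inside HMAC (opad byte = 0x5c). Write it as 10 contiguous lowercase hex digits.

99cb83175c

Key decimal bytes [197, 151, 223, 75] = c5 97 df 4b is 4 bytes ≤ B = 5; zero-pad to 5 bytes: K' = c5 97 df 4b 00.
XOR each byte with 0x5c: c5⊕5c=99, 97⊕5c=cb, df⊕5c=83, 4b⊕5c=17, 00⊕5c=5c.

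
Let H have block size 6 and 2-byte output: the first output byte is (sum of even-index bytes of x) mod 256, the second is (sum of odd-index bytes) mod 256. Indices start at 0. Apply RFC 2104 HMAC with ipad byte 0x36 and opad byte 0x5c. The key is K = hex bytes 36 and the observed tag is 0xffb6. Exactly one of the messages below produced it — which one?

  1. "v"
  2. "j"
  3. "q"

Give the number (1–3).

Key hex bytes 36 is 1 byte ≤ B = 6; zero-pad to 6 bytes: K' = 36 00 00 00 00 00.
K' ⊕ ipad = 00 36 36 36 36 36; K' ⊕ opad = 6a 5c 5c 5c 5c 5c.
m1: inner = H(00 36 36 36 36 36 76) = e2 a2; tag = H(6a 5c 5c 5c 5c 5c e2 a2) = 04b6
m2: inner = H(00 36 36 36 36 36 6a) = d6 a2; tag = H(6a 5c 5c 5c 5c 5c d6 a2) = f8b6
m3: inner = H(00 36 36 36 36 36 71) = dd a2; tag = H(6a 5c 5c 5c 5c 5c dd a2) = ffb6 ← matches

3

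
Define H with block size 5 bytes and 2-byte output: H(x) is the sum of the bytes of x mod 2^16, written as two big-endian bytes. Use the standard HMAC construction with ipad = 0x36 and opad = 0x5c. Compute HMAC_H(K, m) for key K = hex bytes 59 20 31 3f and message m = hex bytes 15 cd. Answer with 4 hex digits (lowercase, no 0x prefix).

025b

Key hex bytes 59 20 31 3f is 4 bytes ≤ B = 5; zero-pad to 5 bytes: K' = 59 20 31 3f 00.
K' ⊕ ipad = 6f 16 07 09 36.  K' ⊕ opad = 05 7c 6d 63 5c.
Inner input = (K'⊕ipad) ∥ m = 6f 16 07 09 36 ∥ 15 cd.
Inner hash: sum = 111+22+7+9+54+21+205 = 429 → 01 ad.
Outer input = (K'⊕opad) ∥ inner = 05 7c 6d 63 5c ∥ 01 ad.
Outer hash (tag): sum = 5+124+109+99+92+1+173 = 603 → 02 5b.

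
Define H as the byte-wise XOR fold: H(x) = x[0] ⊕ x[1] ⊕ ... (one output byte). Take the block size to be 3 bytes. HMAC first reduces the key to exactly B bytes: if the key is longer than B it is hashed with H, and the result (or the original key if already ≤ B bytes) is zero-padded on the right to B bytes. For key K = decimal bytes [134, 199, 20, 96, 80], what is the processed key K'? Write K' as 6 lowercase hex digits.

|K| = 5 > B = 3, so first hash the key.
H(K): XOR 86⊕c7⊕14⊕60⊕50 = 65.
Zero-pad H(K) = 65 to 3 bytes: K' = 65 00 00.

650000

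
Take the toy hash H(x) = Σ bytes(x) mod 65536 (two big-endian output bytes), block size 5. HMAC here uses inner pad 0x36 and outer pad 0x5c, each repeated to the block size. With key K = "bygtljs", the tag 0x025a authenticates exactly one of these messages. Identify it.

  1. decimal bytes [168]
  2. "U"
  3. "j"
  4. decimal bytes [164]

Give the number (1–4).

Key "bygtljs" = 62 79 67 74 6c 6a 73 is 7 bytes > B = 5, so hash it first: H(key) = 02 ff, then zero-pad to 5 bytes: K' = 02 ff 00 00 00.
K' ⊕ ipad = 34 c9 36 36 36; K' ⊕ opad = 5e a3 5c 5c 5c.
m1: inner = H(34 c9 36 36 36 a8) = 02 47; tag = H(5e a3 5c 5c 5c 02 47) = 025e
m2: inner = H(34 c9 36 36 36 55) = 01 f4; tag = H(5e a3 5c 5c 5c 01 f4) = 030a
m3: inner = H(34 c9 36 36 36 6a) = 02 09; tag = H(5e a3 5c 5c 5c 02 09) = 0220
m4: inner = H(34 c9 36 36 36 a4) = 02 43; tag = H(5e a3 5c 5c 5c 02 43) = 025a ← matches

4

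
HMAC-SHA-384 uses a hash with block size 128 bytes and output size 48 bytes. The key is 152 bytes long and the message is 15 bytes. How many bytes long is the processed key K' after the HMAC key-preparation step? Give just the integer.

128

Key is 152 > 128 bytes, so it is hashed to 48 bytes then zero-padded to 128: |K'| = 128.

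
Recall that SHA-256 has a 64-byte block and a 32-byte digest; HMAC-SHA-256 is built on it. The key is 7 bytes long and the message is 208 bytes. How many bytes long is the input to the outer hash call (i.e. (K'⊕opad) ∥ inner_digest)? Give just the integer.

96

Key is 7 ≤ 64 bytes, zero-padded: |K'| = 64.
Outer input = (K'⊕opad) ∥ H(inner) → 64 + 32 = 96 bytes.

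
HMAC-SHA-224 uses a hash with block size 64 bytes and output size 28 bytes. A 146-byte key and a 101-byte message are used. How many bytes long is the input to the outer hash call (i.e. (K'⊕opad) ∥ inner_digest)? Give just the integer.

Key is 146 > 64 bytes, so it is hashed to 28 bytes then zero-padded to 64: |K'| = 64.
Outer input = (K'⊕opad) ∥ H(inner) → 64 + 28 = 92 bytes.

92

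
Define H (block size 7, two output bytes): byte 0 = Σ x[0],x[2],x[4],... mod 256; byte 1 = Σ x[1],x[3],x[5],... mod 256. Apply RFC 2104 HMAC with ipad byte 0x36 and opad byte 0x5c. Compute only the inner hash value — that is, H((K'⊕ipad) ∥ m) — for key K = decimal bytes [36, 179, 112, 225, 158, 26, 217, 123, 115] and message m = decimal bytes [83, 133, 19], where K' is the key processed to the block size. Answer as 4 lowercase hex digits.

Key decimal bytes [36, 179, 112, 225, 158, 26, 217, 123, 115] = 24 b3 70 e1 9e 1a d9 7b 73 is 9 bytes > B = 7, so hash it first: H(key) = 7e 29, then zero-pad to 7 bytes: K' = 7e 29 00 00 00 00 00.
K' ⊕ ipad = 48 1f 36 36 36 36 36.
Inner input = 48 1f 36 36 36 36 36 ∥ 53 85 13.
Inner hash: even-index sum = 367 mod 256 = 111; odd-index sum = 241 mod 256 = 241 → 6f f1.

6ff1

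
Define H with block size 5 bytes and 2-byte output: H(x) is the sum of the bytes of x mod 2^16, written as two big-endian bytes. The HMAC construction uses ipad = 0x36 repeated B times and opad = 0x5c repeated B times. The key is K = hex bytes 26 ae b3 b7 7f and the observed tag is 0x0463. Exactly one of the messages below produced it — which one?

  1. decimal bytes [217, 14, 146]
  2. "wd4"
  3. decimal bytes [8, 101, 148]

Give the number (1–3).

3

Key hex bytes 26 ae b3 b7 7f is exactly B = 5 bytes: K' = 26 ae b3 b7 7f.
K' ⊕ ipad = 10 98 85 81 49; K' ⊕ opad = 7a f2 ef eb 23.
m1: inner = H(10 98 85 81 49 d9 0e 92) = 03 70; tag = H(7a f2 ef eb 23 03 70) = 03dc
m2: inner = H(10 98 85 81 49 77 64 34) = 03 06; tag = H(7a f2 ef eb 23 03 06) = 0372
m3: inner = H(10 98 85 81 49 08 65 94) = 02 f8; tag = H(7a f2 ef eb 23 02 f8) = 0463 ← matches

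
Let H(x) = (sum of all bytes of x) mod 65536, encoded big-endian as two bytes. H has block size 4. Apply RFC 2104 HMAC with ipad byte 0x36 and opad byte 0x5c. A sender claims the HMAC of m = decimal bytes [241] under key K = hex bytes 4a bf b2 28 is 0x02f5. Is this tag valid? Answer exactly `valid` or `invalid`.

Key hex bytes 4a bf b2 28 is exactly B = 4 bytes: K' = 4a bf b2 28.
K' ⊕ ipad = 7c 89 84 1e; K' ⊕ opad = 16 e3 ee 74.
Inner hash: sum = 124+137+132+30+241 = 664 → 02 98.
Outer hash (recomputed tag): sum = 22+227+238+116+2+152 = 757 → 02 f5.
Recomputed tag = 02f5; claimed = 02f5 → match.

valid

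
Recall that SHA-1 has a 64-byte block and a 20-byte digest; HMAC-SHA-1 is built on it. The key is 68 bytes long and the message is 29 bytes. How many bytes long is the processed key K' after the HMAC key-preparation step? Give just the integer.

Key is 68 > 64 bytes, so it is hashed to 20 bytes then zero-padded to 64: |K'| = 64.

64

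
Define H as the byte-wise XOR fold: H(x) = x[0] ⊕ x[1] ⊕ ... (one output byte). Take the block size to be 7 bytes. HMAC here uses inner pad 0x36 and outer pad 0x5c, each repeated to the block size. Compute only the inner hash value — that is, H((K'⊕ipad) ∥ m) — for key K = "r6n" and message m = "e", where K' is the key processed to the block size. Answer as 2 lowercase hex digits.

79

Key "r6n" = 72 36 6e is 3 bytes ≤ B = 7; zero-pad to 7 bytes: K' = 72 36 6e 00 00 00 00.
K' ⊕ ipad = 44 00 58 36 36 36 36.
Inner input = 44 00 58 36 36 36 36 ∥ 65.
Inner hash: XOR 44⊕00⊕58⊕36⊕36⊕36⊕36⊕65 = 79.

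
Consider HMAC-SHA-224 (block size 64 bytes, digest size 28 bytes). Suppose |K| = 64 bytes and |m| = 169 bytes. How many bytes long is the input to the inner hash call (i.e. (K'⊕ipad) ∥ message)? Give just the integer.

Key is 64 ≤ 64 bytes, zero-padded: |K'| = 64.
Inner input = (K'⊕ipad) ∥ m → 64 + 169 = 233 bytes.

233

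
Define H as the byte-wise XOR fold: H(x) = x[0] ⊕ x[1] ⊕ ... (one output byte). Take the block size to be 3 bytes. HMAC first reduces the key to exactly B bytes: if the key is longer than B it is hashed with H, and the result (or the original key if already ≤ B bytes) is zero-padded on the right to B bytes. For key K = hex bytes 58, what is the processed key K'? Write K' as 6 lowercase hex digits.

580000

Key hex bytes 58 is 1 byte ≤ B = 3; zero-pad to 3 bytes: K' = 58 00 00.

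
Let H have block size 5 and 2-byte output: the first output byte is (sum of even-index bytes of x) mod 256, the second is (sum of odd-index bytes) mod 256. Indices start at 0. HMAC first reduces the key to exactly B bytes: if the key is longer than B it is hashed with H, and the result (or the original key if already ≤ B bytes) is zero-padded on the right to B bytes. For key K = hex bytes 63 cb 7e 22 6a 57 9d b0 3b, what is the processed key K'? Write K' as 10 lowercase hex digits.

23f4000000

|K| = 9 > B = 5, so first hash the key.
H(K): even-index sum = 547 mod 256 = 35; odd-index sum = 500 mod 256 = 244 → 23 f4.
Zero-pad H(K) = 23 f4 to 5 bytes: K' = 23 f4 00 00 00.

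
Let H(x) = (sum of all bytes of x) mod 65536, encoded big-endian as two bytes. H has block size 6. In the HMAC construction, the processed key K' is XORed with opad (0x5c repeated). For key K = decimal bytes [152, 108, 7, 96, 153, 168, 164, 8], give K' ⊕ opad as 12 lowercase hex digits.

5f045c5c5c5c

Key decimal bytes [152, 108, 7, 96, 153, 168, 164, 8] = 98 6c 07 60 99 a8 a4 08 is 8 bytes > B = 6, so hash it first: H(key) = 03 58, then zero-pad to 6 bytes: K' = 03 58 00 00 00 00.
XOR each byte with 0x5c: 03⊕5c=5f, 58⊕5c=04, 00⊕5c=5c, 00⊕5c=5c, 00⊕5c=5c, 00⊕5c=5c.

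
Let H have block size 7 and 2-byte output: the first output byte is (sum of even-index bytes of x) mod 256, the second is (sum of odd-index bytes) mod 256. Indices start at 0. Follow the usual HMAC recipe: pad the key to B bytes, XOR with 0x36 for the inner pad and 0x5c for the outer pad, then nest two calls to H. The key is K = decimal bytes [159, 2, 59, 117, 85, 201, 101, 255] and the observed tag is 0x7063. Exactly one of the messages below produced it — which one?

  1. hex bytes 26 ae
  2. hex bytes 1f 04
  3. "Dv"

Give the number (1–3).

2

Key decimal bytes [159, 2, 59, 117, 85, 201, 101, 255] = 9f 02 3b 75 55 c9 65 ff is 8 bytes > B = 7, so hash it first: H(key) = 94 3f, then zero-pad to 7 bytes: K' = 94 3f 00 00 00 00 00.
K' ⊕ ipad = a2 09 36 36 36 36 36; K' ⊕ opad = c8 63 5c 5c 5c 5c 5c.
m1: inner = H(a2 09 36 36 36 36 36 26 ae) = f2 9b; tag = H(c8 63 5c 5c 5c 5c 5c f2 9b) = 770d
m2: inner = H(a2 09 36 36 36 36 36 1f 04) = 48 94; tag = H(c8 63 5c 5c 5c 5c 5c 48 94) = 7063 ← matches
m3: inner = H(a2 09 36 36 36 36 36 44 76) = ba b9; tag = H(c8 63 5c 5c 5c 5c 5c ba b9) = 95d5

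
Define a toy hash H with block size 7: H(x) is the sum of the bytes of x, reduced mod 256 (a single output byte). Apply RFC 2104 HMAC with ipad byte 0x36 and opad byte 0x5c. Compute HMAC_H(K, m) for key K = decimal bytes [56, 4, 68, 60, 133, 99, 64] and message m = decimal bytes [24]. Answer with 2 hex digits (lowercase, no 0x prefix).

Key decimal bytes [56, 4, 68, 60, 133, 99, 64] = 38 04 44 3c 85 63 40 is exactly B = 7 bytes: K' = 38 04 44 3c 85 63 40.
K' ⊕ ipad = 0e 32 72 0a b3 55 76.  K' ⊕ opad = 64 58 18 60 d9 3f 1c.
Inner input = (K'⊕ipad) ∥ m = 0e 32 72 0a b3 55 76 ∥ 18.
Inner hash: sum = 14+50+114+10+179+85+118+24 = 594; mod 256 = 82 → 52.
Outer input = (K'⊕opad) ∥ inner = 64 58 18 60 d9 3f 1c ∥ 52.
Outer hash (tag): sum = 100+88+24+96+217+63+28+82 = 698; mod 256 = 186 → ba.

ba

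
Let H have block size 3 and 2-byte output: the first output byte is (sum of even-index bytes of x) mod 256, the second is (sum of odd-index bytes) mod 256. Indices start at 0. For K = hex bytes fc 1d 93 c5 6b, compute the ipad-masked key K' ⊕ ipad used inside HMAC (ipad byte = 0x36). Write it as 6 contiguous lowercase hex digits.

Key hex bytes fc 1d 93 c5 6b is 5 bytes > B = 3, so hash it first: H(key) = fa e2, then zero-pad to 3 bytes: K' = fa e2 00.
XOR each byte with 0x36: fa⊕36=cc, e2⊕36=d4, 00⊕36=36.

ccd436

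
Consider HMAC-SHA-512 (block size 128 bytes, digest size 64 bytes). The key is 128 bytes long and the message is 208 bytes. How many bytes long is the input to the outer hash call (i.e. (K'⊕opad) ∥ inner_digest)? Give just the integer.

192

Key is 128 ≤ 128 bytes, zero-padded: |K'| = 128.
Outer input = (K'⊕opad) ∥ H(inner) → 128 + 64 = 192 bytes.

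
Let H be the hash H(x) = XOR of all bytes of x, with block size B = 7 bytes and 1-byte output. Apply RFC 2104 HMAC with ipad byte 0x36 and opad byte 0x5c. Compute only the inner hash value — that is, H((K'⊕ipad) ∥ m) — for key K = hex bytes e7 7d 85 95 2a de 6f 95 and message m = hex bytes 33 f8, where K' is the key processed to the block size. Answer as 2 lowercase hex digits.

79

Key hex bytes e7 7d 85 95 2a de 6f 95 is 8 bytes > B = 7, so hash it first: H(key) = 84, then zero-pad to 7 bytes: K' = 84 00 00 00 00 00 00.
K' ⊕ ipad = b2 36 36 36 36 36 36.
Inner input = b2 36 36 36 36 36 36 ∥ 33 f8.
Inner hash: XOR b2⊕36⊕36⊕36⊕36⊕36⊕36⊕33⊕f8 = 79.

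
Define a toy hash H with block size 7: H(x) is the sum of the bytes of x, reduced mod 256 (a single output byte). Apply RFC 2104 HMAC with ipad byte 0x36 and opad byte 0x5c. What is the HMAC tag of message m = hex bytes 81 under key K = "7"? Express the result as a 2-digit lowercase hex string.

59

Key "7" = 37 is 1 byte ≤ B = 7; zero-pad to 7 bytes: K' = 37 00 00 00 00 00 00.
K' ⊕ ipad = 01 36 36 36 36 36 36.  K' ⊕ opad = 6b 5c 5c 5c 5c 5c 5c.
Inner input = (K'⊕ipad) ∥ m = 01 36 36 36 36 36 36 ∥ 81.
Inner hash: sum = 1+54+54+54+54+54+54+129 = 454; mod 256 = 198 → c6.
Outer input = (K'⊕opad) ∥ inner = 6b 5c 5c 5c 5c 5c 5c ∥ c6.
Outer hash (tag): sum = 107+92+92+92+92+92+92+198 = 857; mod 256 = 89 → 59.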